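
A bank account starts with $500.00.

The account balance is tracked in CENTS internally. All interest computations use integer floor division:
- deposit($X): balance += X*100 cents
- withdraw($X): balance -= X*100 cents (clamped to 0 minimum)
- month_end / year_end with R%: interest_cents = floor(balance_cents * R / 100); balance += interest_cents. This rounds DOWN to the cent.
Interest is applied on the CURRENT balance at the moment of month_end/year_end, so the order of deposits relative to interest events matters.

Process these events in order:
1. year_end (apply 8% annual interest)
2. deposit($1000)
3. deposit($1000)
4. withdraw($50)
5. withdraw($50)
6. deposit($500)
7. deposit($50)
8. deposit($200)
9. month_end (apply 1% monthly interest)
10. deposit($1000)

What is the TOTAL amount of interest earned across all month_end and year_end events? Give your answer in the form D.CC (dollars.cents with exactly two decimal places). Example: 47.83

Answer: 71.90

Derivation:
After 1 (year_end (apply 8% annual interest)): balance=$540.00 total_interest=$40.00
After 2 (deposit($1000)): balance=$1540.00 total_interest=$40.00
After 3 (deposit($1000)): balance=$2540.00 total_interest=$40.00
After 4 (withdraw($50)): balance=$2490.00 total_interest=$40.00
After 5 (withdraw($50)): balance=$2440.00 total_interest=$40.00
After 6 (deposit($500)): balance=$2940.00 total_interest=$40.00
After 7 (deposit($50)): balance=$2990.00 total_interest=$40.00
After 8 (deposit($200)): balance=$3190.00 total_interest=$40.00
After 9 (month_end (apply 1% monthly interest)): balance=$3221.90 total_interest=$71.90
After 10 (deposit($1000)): balance=$4221.90 total_interest=$71.90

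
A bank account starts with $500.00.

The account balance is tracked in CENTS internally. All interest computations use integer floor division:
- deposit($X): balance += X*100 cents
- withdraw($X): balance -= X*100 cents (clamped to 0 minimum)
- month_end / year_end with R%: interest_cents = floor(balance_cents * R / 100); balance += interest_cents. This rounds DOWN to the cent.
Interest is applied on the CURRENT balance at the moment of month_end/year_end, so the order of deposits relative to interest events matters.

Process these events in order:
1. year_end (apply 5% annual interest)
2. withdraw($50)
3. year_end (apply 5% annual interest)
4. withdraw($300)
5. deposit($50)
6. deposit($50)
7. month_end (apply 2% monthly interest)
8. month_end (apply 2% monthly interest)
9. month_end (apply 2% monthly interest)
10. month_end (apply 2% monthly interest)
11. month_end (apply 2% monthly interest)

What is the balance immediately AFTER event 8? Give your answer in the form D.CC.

After 1 (year_end (apply 5% annual interest)): balance=$525.00 total_interest=$25.00
After 2 (withdraw($50)): balance=$475.00 total_interest=$25.00
After 3 (year_end (apply 5% annual interest)): balance=$498.75 total_interest=$48.75
After 4 (withdraw($300)): balance=$198.75 total_interest=$48.75
After 5 (deposit($50)): balance=$248.75 total_interest=$48.75
After 6 (deposit($50)): balance=$298.75 total_interest=$48.75
After 7 (month_end (apply 2% monthly interest)): balance=$304.72 total_interest=$54.72
After 8 (month_end (apply 2% monthly interest)): balance=$310.81 total_interest=$60.81

Answer: 310.81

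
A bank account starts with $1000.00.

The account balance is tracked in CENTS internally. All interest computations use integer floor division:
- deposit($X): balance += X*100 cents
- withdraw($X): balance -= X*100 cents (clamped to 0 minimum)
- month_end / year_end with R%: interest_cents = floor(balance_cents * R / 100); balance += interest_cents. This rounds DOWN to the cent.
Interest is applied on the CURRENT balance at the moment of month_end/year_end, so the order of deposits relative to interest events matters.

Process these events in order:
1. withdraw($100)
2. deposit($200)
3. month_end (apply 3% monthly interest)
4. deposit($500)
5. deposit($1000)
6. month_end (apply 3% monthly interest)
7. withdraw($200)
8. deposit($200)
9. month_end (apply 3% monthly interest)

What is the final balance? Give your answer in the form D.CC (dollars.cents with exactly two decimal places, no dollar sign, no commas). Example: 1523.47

Answer: 2793.34

Derivation:
After 1 (withdraw($100)): balance=$900.00 total_interest=$0.00
After 2 (deposit($200)): balance=$1100.00 total_interest=$0.00
After 3 (month_end (apply 3% monthly interest)): balance=$1133.00 total_interest=$33.00
After 4 (deposit($500)): balance=$1633.00 total_interest=$33.00
After 5 (deposit($1000)): balance=$2633.00 total_interest=$33.00
After 6 (month_end (apply 3% monthly interest)): balance=$2711.99 total_interest=$111.99
After 7 (withdraw($200)): balance=$2511.99 total_interest=$111.99
After 8 (deposit($200)): balance=$2711.99 total_interest=$111.99
After 9 (month_end (apply 3% monthly interest)): balance=$2793.34 total_interest=$193.34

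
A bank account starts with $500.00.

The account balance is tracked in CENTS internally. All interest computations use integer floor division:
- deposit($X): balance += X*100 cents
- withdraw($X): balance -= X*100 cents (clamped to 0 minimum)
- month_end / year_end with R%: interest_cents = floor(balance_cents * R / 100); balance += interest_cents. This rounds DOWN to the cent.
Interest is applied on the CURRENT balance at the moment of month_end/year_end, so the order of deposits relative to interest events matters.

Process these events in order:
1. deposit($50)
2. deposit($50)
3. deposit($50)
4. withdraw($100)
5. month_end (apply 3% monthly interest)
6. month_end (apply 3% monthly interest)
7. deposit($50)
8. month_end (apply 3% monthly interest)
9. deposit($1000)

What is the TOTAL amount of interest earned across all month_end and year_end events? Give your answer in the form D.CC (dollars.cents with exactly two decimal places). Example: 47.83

Answer: 52.49

Derivation:
After 1 (deposit($50)): balance=$550.00 total_interest=$0.00
After 2 (deposit($50)): balance=$600.00 total_interest=$0.00
After 3 (deposit($50)): balance=$650.00 total_interest=$0.00
After 4 (withdraw($100)): balance=$550.00 total_interest=$0.00
After 5 (month_end (apply 3% monthly interest)): balance=$566.50 total_interest=$16.50
After 6 (month_end (apply 3% monthly interest)): balance=$583.49 total_interest=$33.49
After 7 (deposit($50)): balance=$633.49 total_interest=$33.49
After 8 (month_end (apply 3% monthly interest)): balance=$652.49 total_interest=$52.49
After 9 (deposit($1000)): balance=$1652.49 total_interest=$52.49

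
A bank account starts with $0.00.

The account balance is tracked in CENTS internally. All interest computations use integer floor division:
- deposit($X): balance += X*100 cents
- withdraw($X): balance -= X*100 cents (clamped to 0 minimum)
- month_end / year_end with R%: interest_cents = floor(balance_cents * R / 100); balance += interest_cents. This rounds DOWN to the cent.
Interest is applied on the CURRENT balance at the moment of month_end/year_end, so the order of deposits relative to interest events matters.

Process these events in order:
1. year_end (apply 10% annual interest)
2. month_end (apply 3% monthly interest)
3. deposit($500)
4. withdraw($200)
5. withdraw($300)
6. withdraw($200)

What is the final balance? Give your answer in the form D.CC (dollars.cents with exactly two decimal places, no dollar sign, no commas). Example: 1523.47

Answer: 0.00

Derivation:
After 1 (year_end (apply 10% annual interest)): balance=$0.00 total_interest=$0.00
After 2 (month_end (apply 3% monthly interest)): balance=$0.00 total_interest=$0.00
After 3 (deposit($500)): balance=$500.00 total_interest=$0.00
After 4 (withdraw($200)): balance=$300.00 total_interest=$0.00
After 5 (withdraw($300)): balance=$0.00 total_interest=$0.00
After 6 (withdraw($200)): balance=$0.00 total_interest=$0.00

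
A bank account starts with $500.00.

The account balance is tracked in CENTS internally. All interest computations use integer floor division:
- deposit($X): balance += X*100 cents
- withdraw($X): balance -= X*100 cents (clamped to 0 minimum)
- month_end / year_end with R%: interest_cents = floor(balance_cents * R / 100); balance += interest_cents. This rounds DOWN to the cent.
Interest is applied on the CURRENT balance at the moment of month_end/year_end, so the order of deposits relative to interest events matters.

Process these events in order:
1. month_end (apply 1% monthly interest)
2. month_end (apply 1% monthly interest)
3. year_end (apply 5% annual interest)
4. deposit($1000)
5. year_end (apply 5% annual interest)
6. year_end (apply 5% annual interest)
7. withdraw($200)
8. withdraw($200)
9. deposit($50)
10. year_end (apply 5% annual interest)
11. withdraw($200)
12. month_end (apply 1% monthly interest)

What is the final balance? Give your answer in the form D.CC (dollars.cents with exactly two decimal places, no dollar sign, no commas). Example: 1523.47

Answer: 1222.17

Derivation:
After 1 (month_end (apply 1% monthly interest)): balance=$505.00 total_interest=$5.00
After 2 (month_end (apply 1% monthly interest)): balance=$510.05 total_interest=$10.05
After 3 (year_end (apply 5% annual interest)): balance=$535.55 total_interest=$35.55
After 4 (deposit($1000)): balance=$1535.55 total_interest=$35.55
After 5 (year_end (apply 5% annual interest)): balance=$1612.32 total_interest=$112.32
After 6 (year_end (apply 5% annual interest)): balance=$1692.93 total_interest=$192.93
After 7 (withdraw($200)): balance=$1492.93 total_interest=$192.93
After 8 (withdraw($200)): balance=$1292.93 total_interest=$192.93
After 9 (deposit($50)): balance=$1342.93 total_interest=$192.93
After 10 (year_end (apply 5% annual interest)): balance=$1410.07 total_interest=$260.07
After 11 (withdraw($200)): balance=$1210.07 total_interest=$260.07
After 12 (month_end (apply 1% monthly interest)): balance=$1222.17 total_interest=$272.17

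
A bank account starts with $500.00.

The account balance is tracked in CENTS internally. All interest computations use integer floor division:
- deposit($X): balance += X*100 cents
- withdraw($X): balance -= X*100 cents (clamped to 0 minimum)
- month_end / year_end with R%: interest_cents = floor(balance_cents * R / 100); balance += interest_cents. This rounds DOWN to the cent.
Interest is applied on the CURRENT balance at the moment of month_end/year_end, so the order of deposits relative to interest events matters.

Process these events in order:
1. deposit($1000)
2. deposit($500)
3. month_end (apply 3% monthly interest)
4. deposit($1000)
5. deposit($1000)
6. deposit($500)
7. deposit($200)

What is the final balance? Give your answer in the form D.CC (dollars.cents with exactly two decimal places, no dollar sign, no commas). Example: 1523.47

After 1 (deposit($1000)): balance=$1500.00 total_interest=$0.00
After 2 (deposit($500)): balance=$2000.00 total_interest=$0.00
After 3 (month_end (apply 3% monthly interest)): balance=$2060.00 total_interest=$60.00
After 4 (deposit($1000)): balance=$3060.00 total_interest=$60.00
After 5 (deposit($1000)): balance=$4060.00 total_interest=$60.00
After 6 (deposit($500)): balance=$4560.00 total_interest=$60.00
After 7 (deposit($200)): balance=$4760.00 total_interest=$60.00

Answer: 4760.00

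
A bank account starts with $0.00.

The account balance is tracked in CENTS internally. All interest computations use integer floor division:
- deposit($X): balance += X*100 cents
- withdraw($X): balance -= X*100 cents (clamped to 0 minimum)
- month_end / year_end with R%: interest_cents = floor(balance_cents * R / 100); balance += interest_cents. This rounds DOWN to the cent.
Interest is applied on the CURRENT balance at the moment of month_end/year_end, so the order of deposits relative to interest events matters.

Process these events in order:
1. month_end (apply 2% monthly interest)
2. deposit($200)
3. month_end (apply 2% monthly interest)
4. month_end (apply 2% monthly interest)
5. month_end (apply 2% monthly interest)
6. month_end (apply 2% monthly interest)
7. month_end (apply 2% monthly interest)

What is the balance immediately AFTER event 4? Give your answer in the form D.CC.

Answer: 208.08

Derivation:
After 1 (month_end (apply 2% monthly interest)): balance=$0.00 total_interest=$0.00
After 2 (deposit($200)): balance=$200.00 total_interest=$0.00
After 3 (month_end (apply 2% monthly interest)): balance=$204.00 total_interest=$4.00
After 4 (month_end (apply 2% monthly interest)): balance=$208.08 total_interest=$8.08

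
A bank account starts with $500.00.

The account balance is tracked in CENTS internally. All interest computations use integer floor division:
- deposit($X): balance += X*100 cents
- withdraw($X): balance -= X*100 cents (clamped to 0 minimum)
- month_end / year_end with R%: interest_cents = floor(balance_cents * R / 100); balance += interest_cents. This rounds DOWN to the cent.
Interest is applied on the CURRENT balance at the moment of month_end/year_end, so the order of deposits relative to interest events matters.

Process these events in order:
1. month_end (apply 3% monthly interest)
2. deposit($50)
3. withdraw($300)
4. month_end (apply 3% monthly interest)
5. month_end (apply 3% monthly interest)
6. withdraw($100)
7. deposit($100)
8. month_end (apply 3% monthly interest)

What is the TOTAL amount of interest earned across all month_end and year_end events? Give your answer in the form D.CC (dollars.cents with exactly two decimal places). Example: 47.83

Answer: 39.56

Derivation:
After 1 (month_end (apply 3% monthly interest)): balance=$515.00 total_interest=$15.00
After 2 (deposit($50)): balance=$565.00 total_interest=$15.00
After 3 (withdraw($300)): balance=$265.00 total_interest=$15.00
After 4 (month_end (apply 3% monthly interest)): balance=$272.95 total_interest=$22.95
After 5 (month_end (apply 3% monthly interest)): balance=$281.13 total_interest=$31.13
After 6 (withdraw($100)): balance=$181.13 total_interest=$31.13
After 7 (deposit($100)): balance=$281.13 total_interest=$31.13
After 8 (month_end (apply 3% monthly interest)): balance=$289.56 total_interest=$39.56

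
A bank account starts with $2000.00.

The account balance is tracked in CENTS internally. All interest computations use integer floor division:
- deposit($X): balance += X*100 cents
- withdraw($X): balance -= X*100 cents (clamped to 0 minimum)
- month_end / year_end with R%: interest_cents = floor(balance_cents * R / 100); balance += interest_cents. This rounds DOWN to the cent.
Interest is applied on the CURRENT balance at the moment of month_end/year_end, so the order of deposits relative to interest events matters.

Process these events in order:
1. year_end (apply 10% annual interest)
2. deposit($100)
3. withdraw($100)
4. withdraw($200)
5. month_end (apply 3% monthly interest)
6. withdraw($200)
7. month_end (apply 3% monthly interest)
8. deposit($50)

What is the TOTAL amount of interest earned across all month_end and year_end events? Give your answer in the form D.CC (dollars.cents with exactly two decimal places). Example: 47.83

Answer: 315.80

Derivation:
After 1 (year_end (apply 10% annual interest)): balance=$2200.00 total_interest=$200.00
After 2 (deposit($100)): balance=$2300.00 total_interest=$200.00
After 3 (withdraw($100)): balance=$2200.00 total_interest=$200.00
After 4 (withdraw($200)): balance=$2000.00 total_interest=$200.00
After 5 (month_end (apply 3% monthly interest)): balance=$2060.00 total_interest=$260.00
After 6 (withdraw($200)): balance=$1860.00 total_interest=$260.00
After 7 (month_end (apply 3% monthly interest)): balance=$1915.80 total_interest=$315.80
After 8 (deposit($50)): balance=$1965.80 total_interest=$315.80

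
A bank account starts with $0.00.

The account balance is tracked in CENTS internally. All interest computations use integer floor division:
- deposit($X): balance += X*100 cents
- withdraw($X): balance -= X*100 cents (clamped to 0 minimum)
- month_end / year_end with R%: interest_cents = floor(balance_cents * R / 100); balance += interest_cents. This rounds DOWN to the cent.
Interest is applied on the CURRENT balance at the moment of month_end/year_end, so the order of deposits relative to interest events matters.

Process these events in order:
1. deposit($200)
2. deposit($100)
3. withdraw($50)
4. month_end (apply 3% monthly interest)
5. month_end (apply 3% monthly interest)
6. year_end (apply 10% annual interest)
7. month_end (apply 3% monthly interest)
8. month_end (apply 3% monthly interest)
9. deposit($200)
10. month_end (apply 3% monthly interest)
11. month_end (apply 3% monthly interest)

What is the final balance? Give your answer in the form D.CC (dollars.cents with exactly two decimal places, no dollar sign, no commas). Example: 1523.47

After 1 (deposit($200)): balance=$200.00 total_interest=$0.00
After 2 (deposit($100)): balance=$300.00 total_interest=$0.00
After 3 (withdraw($50)): balance=$250.00 total_interest=$0.00
After 4 (month_end (apply 3% monthly interest)): balance=$257.50 total_interest=$7.50
After 5 (month_end (apply 3% monthly interest)): balance=$265.22 total_interest=$15.22
After 6 (year_end (apply 10% annual interest)): balance=$291.74 total_interest=$41.74
After 7 (month_end (apply 3% monthly interest)): balance=$300.49 total_interest=$50.49
After 8 (month_end (apply 3% monthly interest)): balance=$309.50 total_interest=$59.50
After 9 (deposit($200)): balance=$509.50 total_interest=$59.50
After 10 (month_end (apply 3% monthly interest)): balance=$524.78 total_interest=$74.78
After 11 (month_end (apply 3% monthly interest)): balance=$540.52 total_interest=$90.52

Answer: 540.52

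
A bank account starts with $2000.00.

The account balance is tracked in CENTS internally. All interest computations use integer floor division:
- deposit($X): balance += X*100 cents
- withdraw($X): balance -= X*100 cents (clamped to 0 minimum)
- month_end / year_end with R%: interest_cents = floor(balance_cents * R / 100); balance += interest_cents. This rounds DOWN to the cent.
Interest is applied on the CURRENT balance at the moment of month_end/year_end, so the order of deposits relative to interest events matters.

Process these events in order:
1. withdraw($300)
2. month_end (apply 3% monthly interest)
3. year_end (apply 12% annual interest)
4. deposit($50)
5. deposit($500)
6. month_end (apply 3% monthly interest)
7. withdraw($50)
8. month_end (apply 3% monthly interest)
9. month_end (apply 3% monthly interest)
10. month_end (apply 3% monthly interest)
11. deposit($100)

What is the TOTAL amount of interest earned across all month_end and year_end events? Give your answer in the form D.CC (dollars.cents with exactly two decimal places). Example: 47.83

After 1 (withdraw($300)): balance=$1700.00 total_interest=$0.00
After 2 (month_end (apply 3% monthly interest)): balance=$1751.00 total_interest=$51.00
After 3 (year_end (apply 12% annual interest)): balance=$1961.12 total_interest=$261.12
After 4 (deposit($50)): balance=$2011.12 total_interest=$261.12
After 5 (deposit($500)): balance=$2511.12 total_interest=$261.12
After 6 (month_end (apply 3% monthly interest)): balance=$2586.45 total_interest=$336.45
After 7 (withdraw($50)): balance=$2536.45 total_interest=$336.45
After 8 (month_end (apply 3% monthly interest)): balance=$2612.54 total_interest=$412.54
After 9 (month_end (apply 3% monthly interest)): balance=$2690.91 total_interest=$490.91
After 10 (month_end (apply 3% monthly interest)): balance=$2771.63 total_interest=$571.63
After 11 (deposit($100)): balance=$2871.63 total_interest=$571.63

Answer: 571.63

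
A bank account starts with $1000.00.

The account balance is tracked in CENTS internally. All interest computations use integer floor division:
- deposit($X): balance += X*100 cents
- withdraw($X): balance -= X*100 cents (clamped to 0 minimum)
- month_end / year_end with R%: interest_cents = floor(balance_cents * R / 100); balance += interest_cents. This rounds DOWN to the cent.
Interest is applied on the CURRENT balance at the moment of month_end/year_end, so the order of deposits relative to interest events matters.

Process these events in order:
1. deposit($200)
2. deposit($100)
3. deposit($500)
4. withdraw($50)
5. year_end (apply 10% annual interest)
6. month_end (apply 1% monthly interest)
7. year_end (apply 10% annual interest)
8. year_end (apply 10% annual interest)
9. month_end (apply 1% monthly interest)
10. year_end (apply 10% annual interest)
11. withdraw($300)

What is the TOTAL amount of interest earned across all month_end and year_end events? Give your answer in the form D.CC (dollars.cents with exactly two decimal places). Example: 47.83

Answer: 863.65

Derivation:
After 1 (deposit($200)): balance=$1200.00 total_interest=$0.00
After 2 (deposit($100)): balance=$1300.00 total_interest=$0.00
After 3 (deposit($500)): balance=$1800.00 total_interest=$0.00
After 4 (withdraw($50)): balance=$1750.00 total_interest=$0.00
After 5 (year_end (apply 10% annual interest)): balance=$1925.00 total_interest=$175.00
After 6 (month_end (apply 1% monthly interest)): balance=$1944.25 total_interest=$194.25
After 7 (year_end (apply 10% annual interest)): balance=$2138.67 total_interest=$388.67
After 8 (year_end (apply 10% annual interest)): balance=$2352.53 total_interest=$602.53
After 9 (month_end (apply 1% monthly interest)): balance=$2376.05 total_interest=$626.05
After 10 (year_end (apply 10% annual interest)): balance=$2613.65 total_interest=$863.65
After 11 (withdraw($300)): balance=$2313.65 total_interest=$863.65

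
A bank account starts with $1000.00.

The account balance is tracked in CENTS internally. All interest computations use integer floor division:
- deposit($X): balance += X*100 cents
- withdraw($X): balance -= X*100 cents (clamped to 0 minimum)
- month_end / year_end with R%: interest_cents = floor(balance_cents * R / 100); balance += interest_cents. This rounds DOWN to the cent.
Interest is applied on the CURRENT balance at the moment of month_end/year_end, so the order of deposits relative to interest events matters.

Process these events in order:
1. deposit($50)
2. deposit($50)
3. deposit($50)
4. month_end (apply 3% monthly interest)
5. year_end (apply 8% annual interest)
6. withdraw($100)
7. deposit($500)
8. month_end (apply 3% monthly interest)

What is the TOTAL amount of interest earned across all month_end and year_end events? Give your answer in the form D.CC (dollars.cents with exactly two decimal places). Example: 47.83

Answer: 179.63

Derivation:
After 1 (deposit($50)): balance=$1050.00 total_interest=$0.00
After 2 (deposit($50)): balance=$1100.00 total_interest=$0.00
After 3 (deposit($50)): balance=$1150.00 total_interest=$0.00
After 4 (month_end (apply 3% monthly interest)): balance=$1184.50 total_interest=$34.50
After 5 (year_end (apply 8% annual interest)): balance=$1279.26 total_interest=$129.26
After 6 (withdraw($100)): balance=$1179.26 total_interest=$129.26
After 7 (deposit($500)): balance=$1679.26 total_interest=$129.26
After 8 (month_end (apply 3% monthly interest)): balance=$1729.63 total_interest=$179.63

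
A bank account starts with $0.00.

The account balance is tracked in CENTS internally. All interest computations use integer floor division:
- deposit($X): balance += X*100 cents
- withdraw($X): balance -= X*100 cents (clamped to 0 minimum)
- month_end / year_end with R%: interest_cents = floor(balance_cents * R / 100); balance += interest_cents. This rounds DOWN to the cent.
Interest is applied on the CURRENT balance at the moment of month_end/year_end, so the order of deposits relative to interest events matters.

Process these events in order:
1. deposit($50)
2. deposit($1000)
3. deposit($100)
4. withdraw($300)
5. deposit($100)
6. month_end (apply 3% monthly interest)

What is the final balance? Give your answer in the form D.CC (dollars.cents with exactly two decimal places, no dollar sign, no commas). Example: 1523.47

After 1 (deposit($50)): balance=$50.00 total_interest=$0.00
After 2 (deposit($1000)): balance=$1050.00 total_interest=$0.00
After 3 (deposit($100)): balance=$1150.00 total_interest=$0.00
After 4 (withdraw($300)): balance=$850.00 total_interest=$0.00
After 5 (deposit($100)): balance=$950.00 total_interest=$0.00
After 6 (month_end (apply 3% monthly interest)): balance=$978.50 total_interest=$28.50

Answer: 978.50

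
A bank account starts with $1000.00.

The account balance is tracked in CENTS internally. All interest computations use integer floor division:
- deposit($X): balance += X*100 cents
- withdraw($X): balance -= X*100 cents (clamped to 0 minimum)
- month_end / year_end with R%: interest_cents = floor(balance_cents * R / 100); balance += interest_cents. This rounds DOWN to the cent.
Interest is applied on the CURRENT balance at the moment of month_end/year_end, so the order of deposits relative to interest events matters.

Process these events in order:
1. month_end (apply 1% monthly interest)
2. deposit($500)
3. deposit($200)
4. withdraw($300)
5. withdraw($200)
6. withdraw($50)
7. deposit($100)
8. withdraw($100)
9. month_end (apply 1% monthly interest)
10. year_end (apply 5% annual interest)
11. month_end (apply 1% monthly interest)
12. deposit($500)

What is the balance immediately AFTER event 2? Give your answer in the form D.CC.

Answer: 1510.00

Derivation:
After 1 (month_end (apply 1% monthly interest)): balance=$1010.00 total_interest=$10.00
After 2 (deposit($500)): balance=$1510.00 total_interest=$10.00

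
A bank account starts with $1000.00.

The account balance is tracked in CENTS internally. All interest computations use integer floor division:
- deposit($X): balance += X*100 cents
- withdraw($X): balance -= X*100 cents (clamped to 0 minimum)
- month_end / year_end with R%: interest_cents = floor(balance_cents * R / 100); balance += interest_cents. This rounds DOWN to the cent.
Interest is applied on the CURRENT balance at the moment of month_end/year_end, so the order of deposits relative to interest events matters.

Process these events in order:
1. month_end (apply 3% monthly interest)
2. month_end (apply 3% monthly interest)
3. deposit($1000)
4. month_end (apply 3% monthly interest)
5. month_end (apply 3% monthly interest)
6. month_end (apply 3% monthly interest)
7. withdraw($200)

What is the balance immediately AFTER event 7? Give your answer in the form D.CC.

Answer: 2051.99

Derivation:
After 1 (month_end (apply 3% monthly interest)): balance=$1030.00 total_interest=$30.00
After 2 (month_end (apply 3% monthly interest)): balance=$1060.90 total_interest=$60.90
After 3 (deposit($1000)): balance=$2060.90 total_interest=$60.90
After 4 (month_end (apply 3% monthly interest)): balance=$2122.72 total_interest=$122.72
After 5 (month_end (apply 3% monthly interest)): balance=$2186.40 total_interest=$186.40
After 6 (month_end (apply 3% monthly interest)): balance=$2251.99 total_interest=$251.99
After 7 (withdraw($200)): balance=$2051.99 total_interest=$251.99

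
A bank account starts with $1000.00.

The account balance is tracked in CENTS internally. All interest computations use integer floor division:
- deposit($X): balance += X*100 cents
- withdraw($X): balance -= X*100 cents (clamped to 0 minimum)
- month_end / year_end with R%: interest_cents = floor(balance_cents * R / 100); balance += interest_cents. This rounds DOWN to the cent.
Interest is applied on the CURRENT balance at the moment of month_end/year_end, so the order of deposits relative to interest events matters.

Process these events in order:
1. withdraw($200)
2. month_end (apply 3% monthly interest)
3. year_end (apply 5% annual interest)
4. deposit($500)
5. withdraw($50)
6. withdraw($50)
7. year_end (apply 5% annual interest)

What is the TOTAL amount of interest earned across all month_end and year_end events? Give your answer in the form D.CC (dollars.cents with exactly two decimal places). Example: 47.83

After 1 (withdraw($200)): balance=$800.00 total_interest=$0.00
After 2 (month_end (apply 3% monthly interest)): balance=$824.00 total_interest=$24.00
After 3 (year_end (apply 5% annual interest)): balance=$865.20 total_interest=$65.20
After 4 (deposit($500)): balance=$1365.20 total_interest=$65.20
After 5 (withdraw($50)): balance=$1315.20 total_interest=$65.20
After 6 (withdraw($50)): balance=$1265.20 total_interest=$65.20
After 7 (year_end (apply 5% annual interest)): balance=$1328.46 total_interest=$128.46

Answer: 128.46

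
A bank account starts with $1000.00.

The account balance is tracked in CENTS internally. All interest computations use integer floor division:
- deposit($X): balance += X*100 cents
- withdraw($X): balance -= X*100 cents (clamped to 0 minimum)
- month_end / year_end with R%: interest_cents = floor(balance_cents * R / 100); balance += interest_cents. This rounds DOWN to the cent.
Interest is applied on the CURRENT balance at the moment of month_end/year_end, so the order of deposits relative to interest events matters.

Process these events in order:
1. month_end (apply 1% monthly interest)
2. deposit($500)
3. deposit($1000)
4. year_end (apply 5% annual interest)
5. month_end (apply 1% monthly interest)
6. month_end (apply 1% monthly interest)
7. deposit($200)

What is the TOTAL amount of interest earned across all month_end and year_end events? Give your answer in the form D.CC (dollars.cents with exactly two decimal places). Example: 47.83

After 1 (month_end (apply 1% monthly interest)): balance=$1010.00 total_interest=$10.00
After 2 (deposit($500)): balance=$1510.00 total_interest=$10.00
After 3 (deposit($1000)): balance=$2510.00 total_interest=$10.00
After 4 (year_end (apply 5% annual interest)): balance=$2635.50 total_interest=$135.50
After 5 (month_end (apply 1% monthly interest)): balance=$2661.85 total_interest=$161.85
After 6 (month_end (apply 1% monthly interest)): balance=$2688.46 total_interest=$188.46
After 7 (deposit($200)): balance=$2888.46 total_interest=$188.46

Answer: 188.46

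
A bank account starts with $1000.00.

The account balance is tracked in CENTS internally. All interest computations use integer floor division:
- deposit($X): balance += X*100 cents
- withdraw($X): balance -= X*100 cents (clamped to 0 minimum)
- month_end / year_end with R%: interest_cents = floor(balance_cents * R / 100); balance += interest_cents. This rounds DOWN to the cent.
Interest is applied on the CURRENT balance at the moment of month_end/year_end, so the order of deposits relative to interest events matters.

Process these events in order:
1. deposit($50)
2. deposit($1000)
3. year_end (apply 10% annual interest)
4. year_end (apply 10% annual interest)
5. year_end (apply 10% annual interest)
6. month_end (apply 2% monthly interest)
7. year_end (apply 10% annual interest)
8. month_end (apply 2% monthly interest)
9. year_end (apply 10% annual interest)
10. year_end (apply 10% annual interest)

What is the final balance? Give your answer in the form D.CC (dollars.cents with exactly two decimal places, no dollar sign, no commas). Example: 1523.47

Answer: 3778.40

Derivation:
After 1 (deposit($50)): balance=$1050.00 total_interest=$0.00
After 2 (deposit($1000)): balance=$2050.00 total_interest=$0.00
After 3 (year_end (apply 10% annual interest)): balance=$2255.00 total_interest=$205.00
After 4 (year_end (apply 10% annual interest)): balance=$2480.50 total_interest=$430.50
After 5 (year_end (apply 10% annual interest)): balance=$2728.55 total_interest=$678.55
After 6 (month_end (apply 2% monthly interest)): balance=$2783.12 total_interest=$733.12
After 7 (year_end (apply 10% annual interest)): balance=$3061.43 total_interest=$1011.43
After 8 (month_end (apply 2% monthly interest)): balance=$3122.65 total_interest=$1072.65
After 9 (year_end (apply 10% annual interest)): balance=$3434.91 total_interest=$1384.91
After 10 (year_end (apply 10% annual interest)): balance=$3778.40 total_interest=$1728.40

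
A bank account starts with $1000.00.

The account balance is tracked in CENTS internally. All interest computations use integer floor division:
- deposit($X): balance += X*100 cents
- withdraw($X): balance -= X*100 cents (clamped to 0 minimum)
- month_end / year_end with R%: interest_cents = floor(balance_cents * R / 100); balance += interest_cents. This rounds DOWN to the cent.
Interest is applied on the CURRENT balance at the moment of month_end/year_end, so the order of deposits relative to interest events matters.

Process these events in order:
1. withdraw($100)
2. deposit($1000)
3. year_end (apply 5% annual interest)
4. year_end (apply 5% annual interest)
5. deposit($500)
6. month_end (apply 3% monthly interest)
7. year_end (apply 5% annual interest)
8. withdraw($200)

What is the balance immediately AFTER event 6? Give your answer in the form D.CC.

After 1 (withdraw($100)): balance=$900.00 total_interest=$0.00
After 2 (deposit($1000)): balance=$1900.00 total_interest=$0.00
After 3 (year_end (apply 5% annual interest)): balance=$1995.00 total_interest=$95.00
After 4 (year_end (apply 5% annual interest)): balance=$2094.75 total_interest=$194.75
After 5 (deposit($500)): balance=$2594.75 total_interest=$194.75
After 6 (month_end (apply 3% monthly interest)): balance=$2672.59 total_interest=$272.59

Answer: 2672.59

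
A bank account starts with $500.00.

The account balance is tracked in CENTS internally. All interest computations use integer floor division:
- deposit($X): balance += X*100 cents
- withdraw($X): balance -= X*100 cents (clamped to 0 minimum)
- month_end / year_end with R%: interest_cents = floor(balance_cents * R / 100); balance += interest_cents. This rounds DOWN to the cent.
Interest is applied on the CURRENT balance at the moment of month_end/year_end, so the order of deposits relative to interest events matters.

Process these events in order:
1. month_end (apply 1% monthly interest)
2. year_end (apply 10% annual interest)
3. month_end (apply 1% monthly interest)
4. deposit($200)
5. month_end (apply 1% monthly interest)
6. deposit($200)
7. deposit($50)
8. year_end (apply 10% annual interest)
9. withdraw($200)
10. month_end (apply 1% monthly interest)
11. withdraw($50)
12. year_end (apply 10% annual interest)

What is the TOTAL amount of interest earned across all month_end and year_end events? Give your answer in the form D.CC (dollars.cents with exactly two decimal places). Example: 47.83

After 1 (month_end (apply 1% monthly interest)): balance=$505.00 total_interest=$5.00
After 2 (year_end (apply 10% annual interest)): balance=$555.50 total_interest=$55.50
After 3 (month_end (apply 1% monthly interest)): balance=$561.05 total_interest=$61.05
After 4 (deposit($200)): balance=$761.05 total_interest=$61.05
After 5 (month_end (apply 1% monthly interest)): balance=$768.66 total_interest=$68.66
After 6 (deposit($200)): balance=$968.66 total_interest=$68.66
After 7 (deposit($50)): balance=$1018.66 total_interest=$68.66
After 8 (year_end (apply 10% annual interest)): balance=$1120.52 total_interest=$170.52
After 9 (withdraw($200)): balance=$920.52 total_interest=$170.52
After 10 (month_end (apply 1% monthly interest)): balance=$929.72 total_interest=$179.72
After 11 (withdraw($50)): balance=$879.72 total_interest=$179.72
After 12 (year_end (apply 10% annual interest)): balance=$967.69 total_interest=$267.69

Answer: 267.69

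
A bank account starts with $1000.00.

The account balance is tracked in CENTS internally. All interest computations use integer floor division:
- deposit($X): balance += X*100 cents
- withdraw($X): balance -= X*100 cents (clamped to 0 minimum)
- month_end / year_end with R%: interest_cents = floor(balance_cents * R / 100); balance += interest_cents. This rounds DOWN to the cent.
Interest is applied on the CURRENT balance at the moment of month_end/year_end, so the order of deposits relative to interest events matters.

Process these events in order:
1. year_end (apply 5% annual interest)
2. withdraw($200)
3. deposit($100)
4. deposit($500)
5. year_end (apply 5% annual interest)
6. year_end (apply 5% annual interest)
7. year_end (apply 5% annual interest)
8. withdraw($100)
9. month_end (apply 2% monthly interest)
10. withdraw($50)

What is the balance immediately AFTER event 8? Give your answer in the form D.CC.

Answer: 1578.55

Derivation:
After 1 (year_end (apply 5% annual interest)): balance=$1050.00 total_interest=$50.00
After 2 (withdraw($200)): balance=$850.00 total_interest=$50.00
After 3 (deposit($100)): balance=$950.00 total_interest=$50.00
After 4 (deposit($500)): balance=$1450.00 total_interest=$50.00
After 5 (year_end (apply 5% annual interest)): balance=$1522.50 total_interest=$122.50
After 6 (year_end (apply 5% annual interest)): balance=$1598.62 total_interest=$198.62
After 7 (year_end (apply 5% annual interest)): balance=$1678.55 total_interest=$278.55
After 8 (withdraw($100)): balance=$1578.55 total_interest=$278.55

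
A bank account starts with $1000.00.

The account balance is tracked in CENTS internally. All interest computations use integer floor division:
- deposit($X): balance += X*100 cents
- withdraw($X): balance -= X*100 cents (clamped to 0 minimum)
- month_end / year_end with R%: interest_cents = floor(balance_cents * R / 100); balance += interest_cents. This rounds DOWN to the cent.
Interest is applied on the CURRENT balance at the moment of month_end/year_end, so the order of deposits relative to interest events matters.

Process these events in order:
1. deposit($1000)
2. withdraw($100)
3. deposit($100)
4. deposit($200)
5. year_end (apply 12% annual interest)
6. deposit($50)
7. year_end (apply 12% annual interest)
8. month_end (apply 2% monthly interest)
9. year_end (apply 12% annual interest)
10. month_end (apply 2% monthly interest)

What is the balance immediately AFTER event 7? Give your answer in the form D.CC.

After 1 (deposit($1000)): balance=$2000.00 total_interest=$0.00
After 2 (withdraw($100)): balance=$1900.00 total_interest=$0.00
After 3 (deposit($100)): balance=$2000.00 total_interest=$0.00
After 4 (deposit($200)): balance=$2200.00 total_interest=$0.00
After 5 (year_end (apply 12% annual interest)): balance=$2464.00 total_interest=$264.00
After 6 (deposit($50)): balance=$2514.00 total_interest=$264.00
After 7 (year_end (apply 12% annual interest)): balance=$2815.68 total_interest=$565.68

Answer: 2815.68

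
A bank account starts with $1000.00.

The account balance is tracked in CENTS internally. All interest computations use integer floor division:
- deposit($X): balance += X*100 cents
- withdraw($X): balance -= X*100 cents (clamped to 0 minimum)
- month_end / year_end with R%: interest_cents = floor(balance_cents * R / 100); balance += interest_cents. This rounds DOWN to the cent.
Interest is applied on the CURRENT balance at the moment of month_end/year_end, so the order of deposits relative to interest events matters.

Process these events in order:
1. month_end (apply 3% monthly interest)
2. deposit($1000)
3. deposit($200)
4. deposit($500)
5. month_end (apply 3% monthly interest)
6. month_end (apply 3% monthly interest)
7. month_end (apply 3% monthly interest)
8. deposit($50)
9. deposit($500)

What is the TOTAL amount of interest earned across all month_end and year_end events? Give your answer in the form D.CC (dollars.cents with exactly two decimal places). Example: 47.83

Answer: 283.13

Derivation:
After 1 (month_end (apply 3% monthly interest)): balance=$1030.00 total_interest=$30.00
After 2 (deposit($1000)): balance=$2030.00 total_interest=$30.00
After 3 (deposit($200)): balance=$2230.00 total_interest=$30.00
After 4 (deposit($500)): balance=$2730.00 total_interest=$30.00
After 5 (month_end (apply 3% monthly interest)): balance=$2811.90 total_interest=$111.90
After 6 (month_end (apply 3% monthly interest)): balance=$2896.25 total_interest=$196.25
After 7 (month_end (apply 3% monthly interest)): balance=$2983.13 total_interest=$283.13
After 8 (deposit($50)): balance=$3033.13 total_interest=$283.13
After 9 (deposit($500)): balance=$3533.13 total_interest=$283.13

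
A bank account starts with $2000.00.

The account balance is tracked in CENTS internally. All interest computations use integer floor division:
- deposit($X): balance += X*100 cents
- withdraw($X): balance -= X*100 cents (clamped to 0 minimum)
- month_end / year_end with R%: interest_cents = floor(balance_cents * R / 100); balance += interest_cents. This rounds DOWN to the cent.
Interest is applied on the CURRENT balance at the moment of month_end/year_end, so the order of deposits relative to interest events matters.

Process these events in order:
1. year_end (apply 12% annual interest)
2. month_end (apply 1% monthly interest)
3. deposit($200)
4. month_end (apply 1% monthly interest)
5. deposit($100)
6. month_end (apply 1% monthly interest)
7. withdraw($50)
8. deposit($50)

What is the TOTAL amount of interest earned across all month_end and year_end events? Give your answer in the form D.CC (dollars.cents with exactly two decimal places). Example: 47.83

Answer: 312.89

Derivation:
After 1 (year_end (apply 12% annual interest)): balance=$2240.00 total_interest=$240.00
After 2 (month_end (apply 1% monthly interest)): balance=$2262.40 total_interest=$262.40
After 3 (deposit($200)): balance=$2462.40 total_interest=$262.40
After 4 (month_end (apply 1% monthly interest)): balance=$2487.02 total_interest=$287.02
After 5 (deposit($100)): balance=$2587.02 total_interest=$287.02
After 6 (month_end (apply 1% monthly interest)): balance=$2612.89 total_interest=$312.89
After 7 (withdraw($50)): balance=$2562.89 total_interest=$312.89
After 8 (deposit($50)): balance=$2612.89 total_interest=$312.89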